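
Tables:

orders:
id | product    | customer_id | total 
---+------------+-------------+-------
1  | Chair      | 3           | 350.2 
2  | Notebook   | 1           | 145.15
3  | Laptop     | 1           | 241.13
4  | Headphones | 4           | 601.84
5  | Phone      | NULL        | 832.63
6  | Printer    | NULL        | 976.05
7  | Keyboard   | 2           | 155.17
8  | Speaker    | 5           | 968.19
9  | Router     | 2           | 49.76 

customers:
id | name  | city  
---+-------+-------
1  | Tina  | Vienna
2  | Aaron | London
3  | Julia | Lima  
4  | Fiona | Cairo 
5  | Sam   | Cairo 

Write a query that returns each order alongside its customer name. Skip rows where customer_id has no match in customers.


INNER JOIN keeps only orders rows whose customer_id matches an id in customers. Walk through each order:
  - order 1 (Chair): customer_id=3 -> matches Julia
  - order 2 (Notebook): customer_id=1 -> matches Tina
  - order 3 (Laptop): customer_id=1 -> matches Tina
  - order 4 (Headphones): customer_id=4 -> matches Fiona
  - order 5 (Phone): customer_id=NULL, no match -> dropped
  - order 6 (Printer): customer_id=NULL, no match -> dropped
  - order 7 (Keyboard): customer_id=2 -> matches Aaron
  - order 8 (Speaker): customer_id=5 -> matches Sam
  - order 9 (Router): customer_id=2 -> matches Aaron
So 2 of 9 rows are dropped.

SQL:
SELECT a.product, b.name AS customer
FROM orders a
INNER JOIN customers b ON a.customer_id = b.id

Result:
product    | customer
-----------+---------
Chair      | Julia   
Notebook   | Tina    
Laptop     | Tina    
Headphones | Fiona   
Keyboard   | Aaron   
Speaker    | Sam     
Router     | Aaron   


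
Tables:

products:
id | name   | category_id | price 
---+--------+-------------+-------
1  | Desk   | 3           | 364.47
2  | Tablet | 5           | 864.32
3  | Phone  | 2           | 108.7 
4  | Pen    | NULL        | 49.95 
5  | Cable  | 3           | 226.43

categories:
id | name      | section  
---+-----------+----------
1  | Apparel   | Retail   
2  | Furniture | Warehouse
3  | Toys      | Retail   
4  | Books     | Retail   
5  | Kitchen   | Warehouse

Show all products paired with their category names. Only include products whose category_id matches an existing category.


INNER JOIN keeps only products rows whose category_id matches an id in categories. Walk through each product:
  - product 1 (Desk): category_id=3 -> matches Toys
  - product 2 (Tablet): category_id=5 -> matches Kitchen
  - product 3 (Phone): category_id=2 -> matches Furniture
  - product 4 (Pen): category_id=NULL, no match -> dropped
  - product 5 (Cable): category_id=3 -> matches Toys
So 1 of 5 rows is dropped.

SQL:
SELECT a.name, b.name AS category
FROM products a
INNER JOIN categories b ON a.category_id = b.id

Result:
name   | category 
-------+----------
Desk   | Toys     
Tablet | Kitchen  
Phone  | Furniture
Cable  | Toys     


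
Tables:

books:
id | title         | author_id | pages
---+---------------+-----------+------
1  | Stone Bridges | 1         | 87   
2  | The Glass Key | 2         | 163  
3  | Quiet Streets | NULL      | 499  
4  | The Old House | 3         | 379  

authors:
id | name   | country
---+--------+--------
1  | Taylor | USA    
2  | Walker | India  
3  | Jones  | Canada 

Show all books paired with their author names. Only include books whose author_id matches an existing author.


INNER JOIN keeps only books rows whose author_id matches an id in authors. Walk through each book:
  - book 1 (Stone Bridges): author_id=1 -> matches Taylor
  - book 2 (The Glass Key): author_id=2 -> matches Walker
  - book 3 (Quiet Streets): author_id=NULL, no match -> dropped
  - book 4 (The Old House): author_id=3 -> matches Jones
So 1 of 4 rows is dropped.

SQL:
SELECT a.title, b.name AS author
FROM books a
INNER JOIN authors b ON a.author_id = b.id

Result:
title         | author
--------------+-------
Stone Bridges | Taylor
The Glass Key | Walker
The Old House | Jones 


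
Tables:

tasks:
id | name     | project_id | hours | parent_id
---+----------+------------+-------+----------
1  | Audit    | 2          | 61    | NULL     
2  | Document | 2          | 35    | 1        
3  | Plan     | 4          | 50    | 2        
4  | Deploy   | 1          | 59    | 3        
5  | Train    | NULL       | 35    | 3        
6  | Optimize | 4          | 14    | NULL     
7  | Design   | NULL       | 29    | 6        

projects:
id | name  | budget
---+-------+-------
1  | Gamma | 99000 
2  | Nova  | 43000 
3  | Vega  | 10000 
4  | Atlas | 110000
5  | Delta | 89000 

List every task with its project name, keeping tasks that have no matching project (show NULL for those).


LEFT JOIN keeps every row from tasks (the left table); where project_id has no match in projects, the project columns become NULL. Walk through each task:
  - task 1 (Audit): project_id=2 -> matches Nova
  - task 2 (Document): project_id=2 -> matches Nova
  - task 3 (Plan): project_id=4 -> matches Atlas
  - task 4 (Deploy): project_id=1 -> matches Gamma
  - task 5 (Train): project_id=NULL, no match -> kept with NULL
  - task 6 (Optimize): project_id=4 -> matches Atlas
  - task 7 (Design): project_id=NULL, no match -> kept with NULL
All 7 rows appear; 2 have NULL project.

SQL:
SELECT a.name, b.name AS project
FROM tasks a
LEFT JOIN projects b ON a.project_id = b.id

Result:
name     | project
---------+--------
Audit    | Nova   
Document | Nova   
Plan     | Atlas  
Deploy   | Gamma  
Train    | NULL   
Optimize | Atlas  
Design   | NULL   


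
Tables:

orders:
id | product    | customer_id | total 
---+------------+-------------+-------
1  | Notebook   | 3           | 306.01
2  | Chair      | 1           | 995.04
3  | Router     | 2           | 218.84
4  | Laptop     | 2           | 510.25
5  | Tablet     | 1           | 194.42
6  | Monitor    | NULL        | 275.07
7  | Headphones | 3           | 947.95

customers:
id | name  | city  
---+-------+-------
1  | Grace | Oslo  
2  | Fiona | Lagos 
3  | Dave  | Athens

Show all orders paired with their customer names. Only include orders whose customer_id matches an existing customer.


INNER JOIN keeps only orders rows whose customer_id matches an id in customers. Walk through each order:
  - order 1 (Notebook): customer_id=3 -> matches Dave
  - order 2 (Chair): customer_id=1 -> matches Grace
  - order 3 (Router): customer_id=2 -> matches Fiona
  - order 4 (Laptop): customer_id=2 -> matches Fiona
  - order 5 (Tablet): customer_id=1 -> matches Grace
  - order 6 (Monitor): customer_id=NULL, no match -> dropped
  - order 7 (Headphones): customer_id=3 -> matches Dave
So 1 of 7 rows is dropped.

SQL:
SELECT a.product, b.name AS customer
FROM orders a
INNER JOIN customers b ON a.customer_id = b.id

Result:
product    | customer
-----------+---------
Notebook   | Dave    
Chair      | Grace   
Router     | Fiona   
Laptop     | Fiona   
Tablet     | Grace   
Headphones | Dave    


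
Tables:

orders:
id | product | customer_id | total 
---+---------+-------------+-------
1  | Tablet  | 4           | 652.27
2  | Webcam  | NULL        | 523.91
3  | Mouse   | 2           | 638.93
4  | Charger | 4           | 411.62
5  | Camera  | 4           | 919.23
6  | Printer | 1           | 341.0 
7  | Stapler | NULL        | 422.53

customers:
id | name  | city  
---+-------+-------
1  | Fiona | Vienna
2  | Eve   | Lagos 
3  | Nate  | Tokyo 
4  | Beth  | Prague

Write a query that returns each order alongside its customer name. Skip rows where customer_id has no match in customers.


INNER JOIN keeps only orders rows whose customer_id matches an id in customers. Walk through each order:
  - order 1 (Tablet): customer_id=4 -> matches Beth
  - order 2 (Webcam): customer_id=NULL, no match -> dropped
  - order 3 (Mouse): customer_id=2 -> matches Eve
  - order 4 (Charger): customer_id=4 -> matches Beth
  - order 5 (Camera): customer_id=4 -> matches Beth
  - order 6 (Printer): customer_id=1 -> matches Fiona
  - order 7 (Stapler): customer_id=NULL, no match -> dropped
So 2 of 7 rows are dropped.

SQL:
SELECT a.product, b.name AS customer
FROM orders a
INNER JOIN customers b ON a.customer_id = b.id

Result:
product | customer
--------+---------
Tablet  | Beth    
Mouse   | Eve     
Charger | Beth    
Camera  | Beth    
Printer | Fiona   


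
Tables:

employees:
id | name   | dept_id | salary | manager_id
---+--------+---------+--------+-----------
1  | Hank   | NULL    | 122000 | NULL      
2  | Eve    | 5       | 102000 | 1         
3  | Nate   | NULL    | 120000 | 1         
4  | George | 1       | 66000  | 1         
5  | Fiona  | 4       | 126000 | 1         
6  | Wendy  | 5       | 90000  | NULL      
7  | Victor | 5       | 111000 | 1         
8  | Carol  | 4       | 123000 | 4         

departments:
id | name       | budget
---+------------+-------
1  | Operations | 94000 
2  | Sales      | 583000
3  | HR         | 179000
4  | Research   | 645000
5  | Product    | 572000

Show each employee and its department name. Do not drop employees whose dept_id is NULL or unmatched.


LEFT JOIN keeps every row from employees (the left table); where dept_id has no match in departments, the department columns become NULL. Walk through each employee:
  - employee 1 (Hank): dept_id=NULL, no match -> kept with NULL
  - employee 2 (Eve): dept_id=5 -> matches Product
  - employee 3 (Nate): dept_id=NULL, no match -> kept with NULL
  - employee 4 (George): dept_id=1 -> matches Operations
  - employee 5 (Fiona): dept_id=4 -> matches Research
  - employee 6 (Wendy): dept_id=5 -> matches Product
  - employee 7 (Victor): dept_id=5 -> matches Product
  - employee 8 (Carol): dept_id=4 -> matches Research
All 8 rows appear; 2 have NULL department.

SQL:
SELECT a.name, b.name AS department
FROM employees a
LEFT JOIN departments b ON a.dept_id = b.id

Result:
name   | department
-------+-----------
Hank   | NULL      
Eve    | Product   
Nate   | NULL      
George | Operations
Fiona  | Research  
Wendy  | Product   
Victor | Product   
Carol  | Research  


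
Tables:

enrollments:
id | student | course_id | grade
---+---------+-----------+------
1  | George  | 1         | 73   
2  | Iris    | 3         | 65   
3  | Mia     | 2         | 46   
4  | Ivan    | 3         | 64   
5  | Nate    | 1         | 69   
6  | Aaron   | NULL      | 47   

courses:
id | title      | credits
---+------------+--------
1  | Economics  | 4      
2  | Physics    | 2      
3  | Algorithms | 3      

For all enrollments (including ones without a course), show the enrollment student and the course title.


LEFT JOIN keeps every row from enrollments (the left table); where course_id has no match in courses, the course columns become NULL. Walk through each enrollment:
  - enrollment 1 (George): course_id=1 -> matches Economics
  - enrollment 2 (Iris): course_id=3 -> matches Algorithms
  - enrollment 3 (Mia): course_id=2 -> matches Physics
  - enrollment 4 (Ivan): course_id=3 -> matches Algorithms
  - enrollment 5 (Nate): course_id=1 -> matches Economics
  - enrollment 6 (Aaron): course_id=NULL, no match -> kept with NULL
All 6 rows appear; 1 has NULL course.

SQL:
SELECT a.student, b.title AS course
FROM enrollments a
LEFT JOIN courses b ON a.course_id = b.id

Result:
student | course    
--------+-----------
George  | Economics 
Iris    | Algorithms
Mia     | Physics   
Ivan    | Algorithms
Nate    | Economics 
Aaron   | NULL      


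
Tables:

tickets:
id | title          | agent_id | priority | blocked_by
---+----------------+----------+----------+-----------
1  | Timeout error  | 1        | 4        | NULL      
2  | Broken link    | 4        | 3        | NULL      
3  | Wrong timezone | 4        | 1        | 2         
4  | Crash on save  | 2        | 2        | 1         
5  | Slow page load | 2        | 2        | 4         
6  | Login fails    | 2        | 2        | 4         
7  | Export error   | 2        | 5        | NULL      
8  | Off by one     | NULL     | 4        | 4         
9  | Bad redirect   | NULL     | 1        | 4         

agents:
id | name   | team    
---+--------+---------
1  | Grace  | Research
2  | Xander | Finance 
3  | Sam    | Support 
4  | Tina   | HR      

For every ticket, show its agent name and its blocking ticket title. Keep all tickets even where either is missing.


Two LEFT JOINs from the same base table tickets: one to agents via agent_id, one to tickets itself via blocked_by. Both are LEFT so every ticket is preserved.
Match against agents:
  - ticket 1 (Timeout error): agent_id=1 -> matches Grace
  - ticket 2 (Broken link): agent_id=4 -> matches Tina
  - ticket 3 (Wrong timezone): agent_id=4 -> matches Tina
  - ticket 4 (Crash on save): agent_id=2 -> matches Xander
  - ticket 5 (Slow page load): agent_id=2 -> matches Xander
  - ticket 6 (Login fails): agent_id=2 -> matches Xander
  - ticket 7 (Export error): agent_id=2 -> matches Xander
  - ticket 8 (Off by one): agent_id=NULL, no match -> kept with NULL
  - ticket 9 (Bad redirect): agent_id=NULL, no match -> kept with NULL
Match against tickets (self):
  - ticket 1 (Timeout error): blocked_by=NULL -> NULL
  - ticket 2 (Broken link): blocked_by=NULL -> NULL
  - ticket 3 (Wrong timezone): blocked_by=2 -> Broken link
  - ticket 4 (Crash on save): blocked_by=1 -> Timeout error
  - ticket 5 (Slow page load): blocked_by=4 -> Crash on save
  - ticket 6 (Login fails): blocked_by=4 -> Crash on save
  - ticket 7 (Export error): blocked_by=NULL -> NULL
  - ticket 8 (Off by one): blocked_by=4 -> Crash on save
  - ticket 9 (Bad redirect): blocked_by=4 -> Crash on save

SQL:
SELECT a.title, b.name AS agent, c.title AS blocked_by
FROM tickets a
LEFT JOIN agents b ON a.agent_id = b.id
LEFT JOIN tickets c ON a.blocked_by = c.id

Result:
title          | agent  | blocked_by   
---------------+--------+--------------
Timeout error  | Grace  | NULL         
Broken link    | Tina   | NULL         
Wrong timezone | Tina   | Broken link  
Crash on save  | Xander | Timeout error
Slow page load | Xander | Crash on save
Login fails    | Xander | Crash on save
Export error   | Xander | NULL         
Off by one     | NULL   | Crash on save
Bad redirect   | NULL   | Crash on save


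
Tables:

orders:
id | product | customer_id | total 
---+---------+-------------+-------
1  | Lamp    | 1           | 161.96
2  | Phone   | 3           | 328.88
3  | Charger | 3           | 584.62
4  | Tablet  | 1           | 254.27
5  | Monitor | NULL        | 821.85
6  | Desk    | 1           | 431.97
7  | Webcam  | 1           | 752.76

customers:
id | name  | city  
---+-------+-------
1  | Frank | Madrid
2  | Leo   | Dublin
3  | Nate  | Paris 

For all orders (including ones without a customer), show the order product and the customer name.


LEFT JOIN keeps every row from orders (the left table); where customer_id has no match in customers, the customer columns become NULL. Walk through each order:
  - order 1 (Lamp): customer_id=1 -> matches Frank
  - order 2 (Phone): customer_id=3 -> matches Nate
  - order 3 (Charger): customer_id=3 -> matches Nate
  - order 4 (Tablet): customer_id=1 -> matches Frank
  - order 5 (Monitor): customer_id=NULL, no match -> kept with NULL
  - order 6 (Desk): customer_id=1 -> matches Frank
  - order 7 (Webcam): customer_id=1 -> matches Frank
All 7 rows appear; 1 has NULL customer.

SQL:
SELECT a.product, b.name AS customer
FROM orders a
LEFT JOIN customers b ON a.customer_id = b.id

Result:
product | customer
--------+---------
Lamp    | Frank   
Phone   | Nate    
Charger | Nate    
Tablet  | Frank   
Monitor | NULL    
Desk    | Frank   
Webcam  | Frank   


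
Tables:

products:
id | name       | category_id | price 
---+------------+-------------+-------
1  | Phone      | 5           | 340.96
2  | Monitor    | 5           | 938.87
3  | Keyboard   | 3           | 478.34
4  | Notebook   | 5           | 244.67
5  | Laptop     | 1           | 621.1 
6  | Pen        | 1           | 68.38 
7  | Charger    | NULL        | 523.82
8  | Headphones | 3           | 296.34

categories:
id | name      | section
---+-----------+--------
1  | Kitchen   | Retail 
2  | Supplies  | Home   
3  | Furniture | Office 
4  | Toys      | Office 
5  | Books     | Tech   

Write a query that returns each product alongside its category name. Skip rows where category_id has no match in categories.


INNER JOIN keeps only products rows whose category_id matches an id in categories. Walk through each product:
  - product 1 (Phone): category_id=5 -> matches Books
  - product 2 (Monitor): category_id=5 -> matches Books
  - product 3 (Keyboard): category_id=3 -> matches Furniture
  - product 4 (Notebook): category_id=5 -> matches Books
  - product 5 (Laptop): category_id=1 -> matches Kitchen
  - product 6 (Pen): category_id=1 -> matches Kitchen
  - product 7 (Charger): category_id=NULL, no match -> dropped
  - product 8 (Headphones): category_id=3 -> matches Furniture
So 1 of 8 rows is dropped.

SQL:
SELECT a.name, b.name AS category
FROM products a
INNER JOIN categories b ON a.category_id = b.id

Result:
name       | category 
-----------+----------
Phone      | Books    
Monitor    | Books    
Keyboard   | Furniture
Notebook   | Books    
Laptop     | Kitchen  
Pen        | Kitchen  
Headphones | Furniture


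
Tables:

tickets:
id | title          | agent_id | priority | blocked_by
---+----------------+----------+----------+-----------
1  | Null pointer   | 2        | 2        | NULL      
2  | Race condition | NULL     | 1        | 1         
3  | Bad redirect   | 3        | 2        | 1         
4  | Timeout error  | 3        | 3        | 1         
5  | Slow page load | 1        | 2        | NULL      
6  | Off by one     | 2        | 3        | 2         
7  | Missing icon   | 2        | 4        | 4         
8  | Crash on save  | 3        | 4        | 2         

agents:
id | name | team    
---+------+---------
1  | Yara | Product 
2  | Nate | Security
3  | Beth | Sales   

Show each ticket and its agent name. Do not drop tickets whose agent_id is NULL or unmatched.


LEFT JOIN keeps every row from tickets (the left table); where agent_id has no match in agents, the agent columns become NULL. Walk through each ticket:
  - ticket 1 (Null pointer): agent_id=2 -> matches Nate
  - ticket 2 (Race condition): agent_id=NULL, no match -> kept with NULL
  - ticket 3 (Bad redirect): agent_id=3 -> matches Beth
  - ticket 4 (Timeout error): agent_id=3 -> matches Beth
  - ticket 5 (Slow page load): agent_id=1 -> matches Yara
  - ticket 6 (Off by one): agent_id=2 -> matches Nate
  - ticket 7 (Missing icon): agent_id=2 -> matches Nate
  - ticket 8 (Crash on save): agent_id=3 -> matches Beth
All 8 rows appear; 1 has NULL agent.

SQL:
SELECT a.title, b.name AS agent
FROM tickets a
LEFT JOIN agents b ON a.agent_id = b.id

Result:
title          | agent
---------------+------
Null pointer   | Nate 
Race condition | NULL 
Bad redirect   | Beth 
Timeout error  | Beth 
Slow page load | Yara 
Off by one     | Nate 
Missing icon   | Nate 
Crash on save  | Beth 


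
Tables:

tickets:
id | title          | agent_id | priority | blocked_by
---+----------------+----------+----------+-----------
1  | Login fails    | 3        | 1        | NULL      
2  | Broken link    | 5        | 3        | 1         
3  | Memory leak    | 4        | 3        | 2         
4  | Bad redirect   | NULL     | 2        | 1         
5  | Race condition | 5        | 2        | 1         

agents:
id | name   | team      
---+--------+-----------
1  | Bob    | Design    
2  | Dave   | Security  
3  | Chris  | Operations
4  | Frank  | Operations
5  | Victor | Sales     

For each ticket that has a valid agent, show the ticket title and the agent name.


INNER JOIN keeps only tickets rows whose agent_id matches an id in agents. Walk through each ticket:
  - ticket 1 (Login fails): agent_id=3 -> matches Chris
  - ticket 2 (Broken link): agent_id=5 -> matches Victor
  - ticket 3 (Memory leak): agent_id=4 -> matches Frank
  - ticket 4 (Bad redirect): agent_id=NULL, no match -> dropped
  - ticket 5 (Race condition): agent_id=5 -> matches Victor
So 1 of 5 rows is dropped.

SQL:
SELECT a.title, b.name AS agent
FROM tickets a
INNER JOIN agents b ON a.agent_id = b.id

Result:
title          | agent 
---------------+-------
Login fails    | Chris 
Broken link    | Victor
Memory leak    | Frank 
Race condition | Victor


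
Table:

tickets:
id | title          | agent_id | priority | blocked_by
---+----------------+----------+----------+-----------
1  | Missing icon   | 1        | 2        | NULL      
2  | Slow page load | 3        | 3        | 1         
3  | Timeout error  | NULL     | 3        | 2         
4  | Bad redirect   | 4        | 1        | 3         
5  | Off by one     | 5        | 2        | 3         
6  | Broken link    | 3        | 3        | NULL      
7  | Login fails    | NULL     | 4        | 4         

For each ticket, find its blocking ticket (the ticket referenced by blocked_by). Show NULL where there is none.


This is a self-join: tickets is joined to a second copy of itself, matching each row's blocked_by to another row's id. Use LEFT JOIN so rows with blocked_by=NULL are kept.
  - ticket 1 (Missing icon): blocked_by=NULL -> NULL
  - ticket 2 (Slow page load): blocked_by=1 -> Missing icon
  - ticket 3 (Timeout error): blocked_by=2 -> Slow page load
  - ticket 4 (Bad redirect): blocked_by=3 -> Timeout error
  - ticket 5 (Off by one): blocked_by=3 -> Timeout error
  - ticket 6 (Broken link): blocked_by=NULL -> NULL
  - ticket 7 (Login fails): blocked_by=4 -> Bad redirect

SQL:
SELECT a.title AS item, b.title AS blocked_by
FROM tickets a
LEFT JOIN tickets b ON a.blocked_by = b.id

Result:
item           | blocked_by    
---------------+---------------
Missing icon   | NULL          
Slow page load | Missing icon  
Timeout error  | Slow page load
Bad redirect   | Timeout error 
Off by one     | Timeout error 
Broken link    | NULL          
Login fails    | Bad redirect  


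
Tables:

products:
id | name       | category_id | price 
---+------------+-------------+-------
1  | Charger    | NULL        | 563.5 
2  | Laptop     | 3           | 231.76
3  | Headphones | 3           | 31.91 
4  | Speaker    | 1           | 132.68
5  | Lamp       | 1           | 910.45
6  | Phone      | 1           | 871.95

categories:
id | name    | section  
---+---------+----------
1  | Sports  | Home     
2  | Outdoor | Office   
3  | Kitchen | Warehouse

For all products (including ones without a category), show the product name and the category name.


LEFT JOIN keeps every row from products (the left table); where category_id has no match in categories, the category columns become NULL. Walk through each product:
  - product 1 (Charger): category_id=NULL, no match -> kept with NULL
  - product 2 (Laptop): category_id=3 -> matches Kitchen
  - product 3 (Headphones): category_id=3 -> matches Kitchen
  - product 4 (Speaker): category_id=1 -> matches Sports
  - product 5 (Lamp): category_id=1 -> matches Sports
  - product 6 (Phone): category_id=1 -> matches Sports
All 6 rows appear; 1 has NULL category.

SQL:
SELECT a.name, b.name AS category
FROM products a
LEFT JOIN categories b ON a.category_id = b.id

Result:
name       | category
-----------+---------
Charger    | NULL    
Laptop     | Kitchen 
Headphones | Kitchen 
Speaker    | Sports  
Lamp       | Sports  
Phone      | Sports  


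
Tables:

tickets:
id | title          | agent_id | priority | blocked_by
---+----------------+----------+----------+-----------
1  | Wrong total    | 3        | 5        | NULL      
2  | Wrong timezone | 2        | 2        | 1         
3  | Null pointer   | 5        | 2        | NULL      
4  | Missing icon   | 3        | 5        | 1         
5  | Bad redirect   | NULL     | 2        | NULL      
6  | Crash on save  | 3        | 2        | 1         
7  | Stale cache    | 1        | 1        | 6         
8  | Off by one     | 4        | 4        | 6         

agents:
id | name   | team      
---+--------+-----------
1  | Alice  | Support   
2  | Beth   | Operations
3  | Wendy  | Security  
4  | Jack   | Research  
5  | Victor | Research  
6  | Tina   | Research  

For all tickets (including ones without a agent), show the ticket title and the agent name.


LEFT JOIN keeps every row from tickets (the left table); where agent_id has no match in agents, the agent columns become NULL. Walk through each ticket:
  - ticket 1 (Wrong total): agent_id=3 -> matches Wendy
  - ticket 2 (Wrong timezone): agent_id=2 -> matches Beth
  - ticket 3 (Null pointer): agent_id=5 -> matches Victor
  - ticket 4 (Missing icon): agent_id=3 -> matches Wendy
  - ticket 5 (Bad redirect): agent_id=NULL, no match -> kept with NULL
  - ticket 6 (Crash on save): agent_id=3 -> matches Wendy
  - ticket 7 (Stale cache): agent_id=1 -> matches Alice
  - ticket 8 (Off by one): agent_id=4 -> matches Jack
All 8 rows appear; 1 has NULL agent.

SQL:
SELECT a.title, b.name AS agent
FROM tickets a
LEFT JOIN agents b ON a.agent_id = b.id

Result:
title          | agent 
---------------+-------
Wrong total    | Wendy 
Wrong timezone | Beth  
Null pointer   | Victor
Missing icon   | Wendy 
Bad redirect   | NULL  
Crash on save  | Wendy 
Stale cache    | Alice 
Off by one     | Jack  


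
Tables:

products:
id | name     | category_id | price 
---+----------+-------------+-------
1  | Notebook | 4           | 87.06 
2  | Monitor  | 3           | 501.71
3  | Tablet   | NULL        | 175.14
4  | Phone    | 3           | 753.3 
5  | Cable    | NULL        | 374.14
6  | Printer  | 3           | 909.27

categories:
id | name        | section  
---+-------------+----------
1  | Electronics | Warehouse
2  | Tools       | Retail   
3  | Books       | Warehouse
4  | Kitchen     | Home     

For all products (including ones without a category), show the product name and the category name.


LEFT JOIN keeps every row from products (the left table); where category_id has no match in categories, the category columns become NULL. Walk through each product:
  - product 1 (Notebook): category_id=4 -> matches Kitchen
  - product 2 (Monitor): category_id=3 -> matches Books
  - product 3 (Tablet): category_id=NULL, no match -> kept with NULL
  - product 4 (Phone): category_id=3 -> matches Books
  - product 5 (Cable): category_id=NULL, no match -> kept with NULL
  - product 6 (Printer): category_id=3 -> matches Books
All 6 rows appear; 2 have NULL category.

SQL:
SELECT a.name, b.name AS category
FROM products a
LEFT JOIN categories b ON a.category_id = b.id

Result:
name     | category
---------+---------
Notebook | Kitchen 
Monitor  | Books   
Tablet   | NULL    
Phone    | Books   
Cable    | NULL    
Printer  | Books   


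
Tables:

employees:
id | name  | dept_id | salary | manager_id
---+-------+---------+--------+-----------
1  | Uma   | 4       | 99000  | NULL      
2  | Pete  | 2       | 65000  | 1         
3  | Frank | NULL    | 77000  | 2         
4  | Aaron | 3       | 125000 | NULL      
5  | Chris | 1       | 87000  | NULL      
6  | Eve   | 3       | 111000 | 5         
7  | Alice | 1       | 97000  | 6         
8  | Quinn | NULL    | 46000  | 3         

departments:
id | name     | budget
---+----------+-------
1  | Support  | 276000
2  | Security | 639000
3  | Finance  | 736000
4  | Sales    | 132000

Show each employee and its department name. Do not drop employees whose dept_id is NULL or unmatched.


LEFT JOIN keeps every row from employees (the left table); where dept_id has no match in departments, the department columns become NULL. Walk through each employee:
  - employee 1 (Uma): dept_id=4 -> matches Sales
  - employee 2 (Pete): dept_id=2 -> matches Security
  - employee 3 (Frank): dept_id=NULL, no match -> kept with NULL
  - employee 4 (Aaron): dept_id=3 -> matches Finance
  - employee 5 (Chris): dept_id=1 -> matches Support
  - employee 6 (Eve): dept_id=3 -> matches Finance
  - employee 7 (Alice): dept_id=1 -> matches Support
  - employee 8 (Quinn): dept_id=NULL, no match -> kept with NULL
All 8 rows appear; 2 have NULL department.

SQL:
SELECT a.name, b.name AS department
FROM employees a
LEFT JOIN departments b ON a.dept_id = b.id

Result:
name  | department
------+-----------
Uma   | Sales     
Pete  | Security  
Frank | NULL      
Aaron | Finance   
Chris | Support   
Eve   | Finance   
Alice | Support   
Quinn | NULL      


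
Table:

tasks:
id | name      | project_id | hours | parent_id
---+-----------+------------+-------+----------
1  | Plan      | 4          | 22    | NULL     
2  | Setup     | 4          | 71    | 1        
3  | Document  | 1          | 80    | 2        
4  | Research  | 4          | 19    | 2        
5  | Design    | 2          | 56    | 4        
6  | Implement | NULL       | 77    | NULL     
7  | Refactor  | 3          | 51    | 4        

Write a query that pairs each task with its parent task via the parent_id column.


This is a self-join: tasks is joined to a second copy of itself, matching each row's parent_id to another row's id. Use LEFT JOIN so rows with parent_id=NULL are kept.
  - task 1 (Plan): parent_id=NULL -> NULL
  - task 2 (Setup): parent_id=1 -> Plan
  - task 3 (Document): parent_id=2 -> Setup
  - task 4 (Research): parent_id=2 -> Setup
  - task 5 (Design): parent_id=4 -> Research
  - task 6 (Implement): parent_id=NULL -> NULL
  - task 7 (Refactor): parent_id=4 -> Research

SQL:
SELECT a.name AS item, b.name AS parent
FROM tasks a
LEFT JOIN tasks b ON a.parent_id = b.id

Result:
item      | parent  
----------+---------
Plan      | NULL    
Setup     | Plan    
Document  | Setup   
Research  | Setup   
Design    | Research
Implement | NULL    
Refactor  | Research


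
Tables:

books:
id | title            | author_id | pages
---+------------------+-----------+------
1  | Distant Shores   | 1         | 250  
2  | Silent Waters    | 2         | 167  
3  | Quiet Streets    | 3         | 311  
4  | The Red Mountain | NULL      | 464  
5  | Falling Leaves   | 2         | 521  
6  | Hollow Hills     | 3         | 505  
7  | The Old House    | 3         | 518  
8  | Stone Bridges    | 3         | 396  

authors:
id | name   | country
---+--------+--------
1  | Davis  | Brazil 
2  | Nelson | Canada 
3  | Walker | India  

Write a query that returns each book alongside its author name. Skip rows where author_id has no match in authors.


INNER JOIN keeps only books rows whose author_id matches an id in authors. Walk through each book:
  - book 1 (Distant Shores): author_id=1 -> matches Davis
  - book 2 (Silent Waters): author_id=2 -> matches Nelson
  - book 3 (Quiet Streets): author_id=3 -> matches Walker
  - book 4 (The Red Mountain): author_id=NULL, no match -> dropped
  - book 5 (Falling Leaves): author_id=2 -> matches Nelson
  - book 6 (Hollow Hills): author_id=3 -> matches Walker
  - book 7 (The Old House): author_id=3 -> matches Walker
  - book 8 (Stone Bridges): author_id=3 -> matches Walker
So 1 of 8 rows is dropped.

SQL:
SELECT a.title, b.name AS author
FROM books a
INNER JOIN authors b ON a.author_id = b.id

Result:
title          | author
---------------+-------
Distant Shores | Davis 
Silent Waters  | Nelson
Quiet Streets  | Walker
Falling Leaves | Nelson
Hollow Hills   | Walker
The Old House  | Walker
Stone Bridges  | Walker


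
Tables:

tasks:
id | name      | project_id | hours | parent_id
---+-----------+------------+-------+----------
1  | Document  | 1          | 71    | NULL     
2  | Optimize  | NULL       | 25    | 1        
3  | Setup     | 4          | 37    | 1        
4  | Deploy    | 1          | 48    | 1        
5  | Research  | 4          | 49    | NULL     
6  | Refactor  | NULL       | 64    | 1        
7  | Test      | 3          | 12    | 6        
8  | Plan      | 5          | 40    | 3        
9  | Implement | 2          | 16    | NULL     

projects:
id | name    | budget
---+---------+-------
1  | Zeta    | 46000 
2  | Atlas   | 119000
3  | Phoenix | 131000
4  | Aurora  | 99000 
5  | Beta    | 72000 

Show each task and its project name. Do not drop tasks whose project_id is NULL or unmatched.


LEFT JOIN keeps every row from tasks (the left table); where project_id has no match in projects, the project columns become NULL. Walk through each task:
  - task 1 (Document): project_id=1 -> matches Zeta
  - task 2 (Optimize): project_id=NULL, no match -> kept with NULL
  - task 3 (Setup): project_id=4 -> matches Aurora
  - task 4 (Deploy): project_id=1 -> matches Zeta
  - task 5 (Research): project_id=4 -> matches Aurora
  - task 6 (Refactor): project_id=NULL, no match -> kept with NULL
  - task 7 (Test): project_id=3 -> matches Phoenix
  - task 8 (Plan): project_id=5 -> matches Beta
  - task 9 (Implement): project_id=2 -> matches Atlas
All 9 rows appear; 2 have NULL project.

SQL:
SELECT a.name, b.name AS project
FROM tasks a
LEFT JOIN projects b ON a.project_id = b.id

Result:
name      | project
----------+--------
Document  | Zeta   
Optimize  | NULL   
Setup     | Aurora 
Deploy    | Zeta   
Research  | Aurora 
Refactor  | NULL   
Test      | Phoenix
Plan      | Beta   
Implement | Atlas  


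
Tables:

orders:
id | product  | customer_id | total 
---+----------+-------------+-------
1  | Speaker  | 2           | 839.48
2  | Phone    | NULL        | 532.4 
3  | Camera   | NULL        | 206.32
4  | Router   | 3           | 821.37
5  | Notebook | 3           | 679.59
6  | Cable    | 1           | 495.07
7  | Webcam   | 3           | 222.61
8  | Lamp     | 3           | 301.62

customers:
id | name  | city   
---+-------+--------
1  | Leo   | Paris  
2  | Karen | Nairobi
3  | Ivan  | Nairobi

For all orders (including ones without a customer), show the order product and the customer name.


LEFT JOIN keeps every row from orders (the left table); where customer_id has no match in customers, the customer columns become NULL. Walk through each order:
  - order 1 (Speaker): customer_id=2 -> matches Karen
  - order 2 (Phone): customer_id=NULL, no match -> kept with NULL
  - order 3 (Camera): customer_id=NULL, no match -> kept with NULL
  - order 4 (Router): customer_id=3 -> matches Ivan
  - order 5 (Notebook): customer_id=3 -> matches Ivan
  - order 6 (Cable): customer_id=1 -> matches Leo
  - order 7 (Webcam): customer_id=3 -> matches Ivan
  - order 8 (Lamp): customer_id=3 -> matches Ivan
All 8 rows appear; 2 have NULL customer.

SQL:
SELECT a.product, b.name AS customer
FROM orders a
LEFT JOIN customers b ON a.customer_id = b.id

Result:
product  | customer
---------+---------
Speaker  | Karen   
Phone    | NULL    
Camera   | NULL    
Router   | Ivan    
Notebook | Ivan    
Cable    | Leo     
Webcam   | Ivan    
Lamp     | Ivan    


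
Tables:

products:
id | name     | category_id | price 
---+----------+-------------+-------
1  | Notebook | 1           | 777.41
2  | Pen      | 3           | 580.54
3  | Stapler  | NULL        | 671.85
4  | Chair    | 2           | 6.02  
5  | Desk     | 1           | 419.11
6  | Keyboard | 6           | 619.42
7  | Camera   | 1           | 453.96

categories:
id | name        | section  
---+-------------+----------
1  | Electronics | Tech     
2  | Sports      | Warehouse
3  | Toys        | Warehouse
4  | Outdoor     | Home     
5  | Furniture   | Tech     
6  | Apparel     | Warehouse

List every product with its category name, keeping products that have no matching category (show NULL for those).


LEFT JOIN keeps every row from products (the left table); where category_id has no match in categories, the category columns become NULL. Walk through each product:
  - product 1 (Notebook): category_id=1 -> matches Electronics
  - product 2 (Pen): category_id=3 -> matches Toys
  - product 3 (Stapler): category_id=NULL, no match -> kept with NULL
  - product 4 (Chair): category_id=2 -> matches Sports
  - product 5 (Desk): category_id=1 -> matches Electronics
  - product 6 (Keyboard): category_id=6 -> matches Apparel
  - product 7 (Camera): category_id=1 -> matches Electronics
All 7 rows appear; 1 has NULL category.

SQL:
SELECT a.name, b.name AS category
FROM products a
LEFT JOIN categories b ON a.category_id = b.id

Result:
name     | category   
---------+------------
Notebook | Electronics
Pen      | Toys       
Stapler  | NULL       
Chair    | Sports     
Desk     | Electronics
Keyboard | Apparel    
Camera   | Electronics


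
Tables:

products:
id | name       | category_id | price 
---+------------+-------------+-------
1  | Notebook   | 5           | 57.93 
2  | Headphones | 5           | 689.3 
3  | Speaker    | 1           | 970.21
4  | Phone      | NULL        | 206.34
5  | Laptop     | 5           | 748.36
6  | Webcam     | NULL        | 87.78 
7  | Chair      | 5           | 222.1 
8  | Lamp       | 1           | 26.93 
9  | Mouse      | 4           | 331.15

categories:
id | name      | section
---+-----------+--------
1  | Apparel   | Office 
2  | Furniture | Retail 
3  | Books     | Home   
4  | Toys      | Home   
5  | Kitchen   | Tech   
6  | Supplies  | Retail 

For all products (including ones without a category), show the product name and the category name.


LEFT JOIN keeps every row from products (the left table); where category_id has no match in categories, the category columns become NULL. Walk through each product:
  - product 1 (Notebook): category_id=5 -> matches Kitchen
  - product 2 (Headphones): category_id=5 -> matches Kitchen
  - product 3 (Speaker): category_id=1 -> matches Apparel
  - product 4 (Phone): category_id=NULL, no match -> kept with NULL
  - product 5 (Laptop): category_id=5 -> matches Kitchen
  - product 6 (Webcam): category_id=NULL, no match -> kept with NULL
  - product 7 (Chair): category_id=5 -> matches Kitchen
  - product 8 (Lamp): category_id=1 -> matches Apparel
  - product 9 (Mouse): category_id=4 -> matches Toys
All 9 rows appear; 2 have NULL category.

SQL:
SELECT a.name, b.name AS category
FROM products a
LEFT JOIN categories b ON a.category_id = b.id

Result:
name       | category
-----------+---------
Notebook   | Kitchen 
Headphones | Kitchen 
Speaker    | Apparel 
Phone      | NULL    
Laptop     | Kitchen 
Webcam     | NULL    
Chair      | Kitchen 
Lamp       | Apparel 
Mouse      | Toys    


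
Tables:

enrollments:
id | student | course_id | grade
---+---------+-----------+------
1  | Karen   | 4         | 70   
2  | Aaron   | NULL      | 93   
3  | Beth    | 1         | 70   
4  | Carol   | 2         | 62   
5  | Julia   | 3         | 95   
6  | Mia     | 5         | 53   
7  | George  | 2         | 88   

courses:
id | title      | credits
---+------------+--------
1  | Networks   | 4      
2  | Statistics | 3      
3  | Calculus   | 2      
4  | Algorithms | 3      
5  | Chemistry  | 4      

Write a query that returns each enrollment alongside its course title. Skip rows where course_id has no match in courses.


INNER JOIN keeps only enrollments rows whose course_id matches an id in courses. Walk through each enrollment:
  - enrollment 1 (Karen): course_id=4 -> matches Algorithms
  - enrollment 2 (Aaron): course_id=NULL, no match -> dropped
  - enrollment 3 (Beth): course_id=1 -> matches Networks
  - enrollment 4 (Carol): course_id=2 -> matches Statistics
  - enrollment 5 (Julia): course_id=3 -> matches Calculus
  - enrollment 6 (Mia): course_id=5 -> matches Chemistry
  - enrollment 7 (George): course_id=2 -> matches Statistics
So 1 of 7 rows is dropped.

SQL:
SELECT a.student, b.title AS course
FROM enrollments a
INNER JOIN courses b ON a.course_id = b.id

Result:
student | course    
--------+-----------
Karen   | Algorithms
Beth    | Networks  
Carol   | Statistics
Julia   | Calculus  
Mia     | Chemistry 
George  | Statistics


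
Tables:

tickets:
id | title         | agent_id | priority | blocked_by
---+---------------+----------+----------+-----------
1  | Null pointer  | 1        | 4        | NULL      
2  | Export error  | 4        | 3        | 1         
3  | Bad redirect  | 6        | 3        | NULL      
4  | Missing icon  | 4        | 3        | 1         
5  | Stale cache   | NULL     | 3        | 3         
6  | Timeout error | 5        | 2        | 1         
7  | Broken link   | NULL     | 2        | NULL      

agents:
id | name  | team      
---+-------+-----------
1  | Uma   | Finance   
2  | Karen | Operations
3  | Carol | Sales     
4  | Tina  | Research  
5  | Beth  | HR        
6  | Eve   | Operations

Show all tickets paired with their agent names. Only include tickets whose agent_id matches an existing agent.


INNER JOIN keeps only tickets rows whose agent_id matches an id in agents. Walk through each ticket:
  - ticket 1 (Null pointer): agent_id=1 -> matches Uma
  - ticket 2 (Export error): agent_id=4 -> matches Tina
  - ticket 3 (Bad redirect): agent_id=6 -> matches Eve
  - ticket 4 (Missing icon): agent_id=4 -> matches Tina
  - ticket 5 (Stale cache): agent_id=NULL, no match -> dropped
  - ticket 6 (Timeout error): agent_id=5 -> matches Beth
  - ticket 7 (Broken link): agent_id=NULL, no match -> dropped
So 2 of 7 rows are dropped.

SQL:
SELECT a.title, b.name AS agent
FROM tickets a
INNER JOIN agents b ON a.agent_id = b.id

Result:
title         | agent
--------------+------
Null pointer  | Uma  
Export error  | Tina 
Bad redirect  | Eve  
Missing icon  | Tina 
Timeout error | Beth 
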